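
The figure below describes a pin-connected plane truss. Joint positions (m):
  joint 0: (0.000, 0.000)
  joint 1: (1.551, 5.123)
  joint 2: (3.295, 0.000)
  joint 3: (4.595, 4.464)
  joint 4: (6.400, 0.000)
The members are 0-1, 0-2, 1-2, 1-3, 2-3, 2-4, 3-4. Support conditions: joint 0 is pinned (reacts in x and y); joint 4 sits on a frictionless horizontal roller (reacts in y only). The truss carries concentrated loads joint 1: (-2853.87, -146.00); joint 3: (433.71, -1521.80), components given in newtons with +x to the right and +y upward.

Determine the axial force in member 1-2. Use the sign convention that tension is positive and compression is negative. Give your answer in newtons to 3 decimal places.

N=5 nodes, M=7 members, R=3 reactions → 2N=10, M+R=10
member 0 (0-1): L=5.3526, (cx,cy)=(0.2898,0.9571)
member 1 (0-2): L=3.2950, (cx,cy)=(1.0000,0.0000)
member 2 (1-2): L=5.4117, (cx,cy)=(0.3223,-0.9466)
member 3 (1-3): L=3.1145, (cx,cy)=(0.9774,-0.2116)
member 4 (2-3): L=4.6494, (cx,cy)=(0.2796,0.9601)
member 5 (2-4): L=3.1050, (cx,cy)=(1.0000,0.0000)
member 6 (3-4): L=4.8151, (cx,cy)=(0.3749,-0.9271)
solve A·x = −loads:
  F[0-1] = -2634.7703 N (compression)
  F[0-2] = -1656.6992 N (compression)
  F[1-2] = +2193.1994 N (tension)
  F[1-3] = +1415.6734 N (tension)
  F[2-3] = -2162.4397 N (compression)
  F[2-4] = -345.2847 N (compression)
  F[3-4] = +921.0998 N (tension)
  Rx@0 = +2420.1600 N
  Ry@0 = +2521.7340 N
  Ry@4 = -853.9340 N

2193.199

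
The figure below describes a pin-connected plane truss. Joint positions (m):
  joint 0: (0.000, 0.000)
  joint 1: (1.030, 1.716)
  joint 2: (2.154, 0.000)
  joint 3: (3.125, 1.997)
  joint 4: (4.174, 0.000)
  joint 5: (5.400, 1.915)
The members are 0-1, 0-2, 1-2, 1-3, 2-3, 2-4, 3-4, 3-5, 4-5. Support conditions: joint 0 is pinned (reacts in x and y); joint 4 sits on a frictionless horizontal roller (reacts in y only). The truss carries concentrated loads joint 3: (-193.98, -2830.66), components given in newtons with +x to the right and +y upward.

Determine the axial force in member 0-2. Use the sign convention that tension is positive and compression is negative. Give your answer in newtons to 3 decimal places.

288.729

N=6 nodes, M=9 members, R=3 reactions → 2N=12, M+R=12
member 0 (0-1): L=2.0014, (cx,cy)=(0.5146,0.8574)
member 1 (0-2): L=2.1540, (cx,cy)=(1.0000,0.0000)
member 2 (1-2): L=2.0513, (cx,cy)=(0.5479,-0.8365)
member 3 (1-3): L=2.1138, (cx,cy)=(0.9911,0.1329)
member 4 (2-3): L=2.2206, (cx,cy)=(0.4373,0.8993)
member 5 (2-4): L=2.0200, (cx,cy)=(1.0000,0.0000)
member 6 (3-4): L=2.2558, (cx,cy)=(0.4650,-0.8853)
member 7 (3-5): L=2.2765, (cx,cy)=(0.9994,-0.0360)
member 8 (4-5): L=2.2738, (cx,cy)=(0.5392,0.8422)
solve A·x = −loads:
  F[0-1] = -937.9494 N (compression)
  F[0-2] = +288.7288 N (tension)
  F[1-2] = +812.5757 N (tension)
  F[1-3] = -936.2551 N (compression)
  F[2-3] = -755.8305 N (compression)
  F[2-4] = +1064.4738 N (tension)
  F[3-4] = -2289.0250 N (compression)
  F[3-5] = -0.0000 N (compression)
  F[4-5] = +0.0000 N (tension)
  Rx@0 = +193.9800 N
  Ry@0 = +804.2023 N
  Ry@4 = +2026.4577 N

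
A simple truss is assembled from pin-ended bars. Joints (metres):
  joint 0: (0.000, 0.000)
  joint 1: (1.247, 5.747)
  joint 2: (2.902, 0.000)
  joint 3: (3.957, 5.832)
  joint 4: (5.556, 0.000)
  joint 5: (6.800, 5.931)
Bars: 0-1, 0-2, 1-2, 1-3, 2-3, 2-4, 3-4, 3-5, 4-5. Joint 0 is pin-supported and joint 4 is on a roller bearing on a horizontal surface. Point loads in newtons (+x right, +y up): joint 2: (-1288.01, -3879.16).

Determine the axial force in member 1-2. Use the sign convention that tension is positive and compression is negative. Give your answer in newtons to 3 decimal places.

N=6 nodes, M=9 members, R=3 reactions → 2N=12, M+R=12
member 0 (0-1): L=5.8807, (cx,cy)=(0.2120,0.9773)
member 1 (0-2): L=2.9020, (cx,cy)=(1.0000,0.0000)
member 2 (1-2): L=5.9806, (cx,cy)=(0.2767,-0.9609)
member 3 (1-3): L=2.7113, (cx,cy)=(0.9995,0.0313)
member 4 (2-3): L=5.9267, (cx,cy)=(0.1780,0.9840)
member 5 (2-4): L=2.6540, (cx,cy)=(1.0000,0.0000)
member 6 (3-4): L=6.0472, (cx,cy)=(0.2644,-0.9644)
member 7 (3-5): L=2.8447, (cx,cy)=(0.9994,0.0348)
member 8 (4-5): L=6.0601, (cx,cy)=(0.2053,0.9787)
solve A·x = −loads:
  F[0-1] = -1896.1235 N (compression)
  F[0-2] = -885.9400 N (compression)
  F[1-2] = +1898.0415 N (tension)
  F[1-3] = -927.7714 N (compression)
  F[2-3] = +2088.5989 N (tension)
  F[2-4] = +555.5253 N (tension)
  F[3-4] = -2100.9322 N (compression)
  F[3-5] = +0.0000 N (tension)
  F[4-5] = +0.0000 N (tension)
  Rx@0 = +1288.0100 N
  Ry@0 = +1853.0041 N
  Ry@4 = +2026.1559 N

1898.042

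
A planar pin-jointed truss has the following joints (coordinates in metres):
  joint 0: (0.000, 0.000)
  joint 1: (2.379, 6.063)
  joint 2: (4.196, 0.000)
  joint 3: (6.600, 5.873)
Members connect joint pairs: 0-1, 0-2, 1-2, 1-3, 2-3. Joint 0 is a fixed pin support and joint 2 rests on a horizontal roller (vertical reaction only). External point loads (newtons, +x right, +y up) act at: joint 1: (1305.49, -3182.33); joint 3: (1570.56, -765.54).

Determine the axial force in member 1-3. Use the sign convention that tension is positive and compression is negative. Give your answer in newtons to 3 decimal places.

N=4 nodes, M=5 members, R=3 reactions → 2N=8, M+R=8
member 0 (0-1): L=6.5130, (cx,cy)=(0.3653,0.9309)
member 1 (0-2): L=4.1960, (cx,cy)=(1.0000,0.0000)
member 2 (1-2): L=6.3294, (cx,cy)=(0.2871,-0.9579)
member 3 (1-3): L=4.2253, (cx,cy)=(0.9990,-0.0450)
member 4 (2-3): L=6.3460, (cx,cy)=(0.3788,0.9255)
solve A·x = −loads:
  F[0-1] = +3378.6283 N (tension)
  F[0-2] = +1641.9467 N (tension)
  F[1-2] = -6692.4639 N (compression)
  F[1-3] = +1851.7086 N (tension)
  F[2-3] = -737.2189 N (compression)
  Rx@0 = -2876.0500 N
  Ry@0 = -3145.1738 N
  Ry@2 = +7093.0438 N

1851.709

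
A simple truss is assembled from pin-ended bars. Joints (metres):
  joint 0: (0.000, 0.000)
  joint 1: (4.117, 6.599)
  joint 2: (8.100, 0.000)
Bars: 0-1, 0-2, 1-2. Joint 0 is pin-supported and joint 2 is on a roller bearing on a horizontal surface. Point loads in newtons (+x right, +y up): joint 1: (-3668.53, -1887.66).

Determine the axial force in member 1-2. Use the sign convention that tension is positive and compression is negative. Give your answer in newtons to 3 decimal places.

2370.264

N=3 nodes, M=3 members, R=3 reactions → 2N=6, M+R=6
member 0 (0-1): L=7.7779, (cx,cy)=(0.5293,0.8484)
member 1 (0-2): L=8.1000, (cx,cy)=(1.0000,0.0000)
member 2 (1-2): L=7.7079, (cx,cy)=(0.5167,-0.8561)
solve A·x = −loads:
  F[0-1] = -4616.7186 N (compression)
  F[0-2] = -1224.8227 N (compression)
  F[1-2] = +2370.2638 N (tension)
  Rx@0 = +3668.5300 N
  Ry@0 = +3916.9357 N
  Ry@2 = -2029.2757 N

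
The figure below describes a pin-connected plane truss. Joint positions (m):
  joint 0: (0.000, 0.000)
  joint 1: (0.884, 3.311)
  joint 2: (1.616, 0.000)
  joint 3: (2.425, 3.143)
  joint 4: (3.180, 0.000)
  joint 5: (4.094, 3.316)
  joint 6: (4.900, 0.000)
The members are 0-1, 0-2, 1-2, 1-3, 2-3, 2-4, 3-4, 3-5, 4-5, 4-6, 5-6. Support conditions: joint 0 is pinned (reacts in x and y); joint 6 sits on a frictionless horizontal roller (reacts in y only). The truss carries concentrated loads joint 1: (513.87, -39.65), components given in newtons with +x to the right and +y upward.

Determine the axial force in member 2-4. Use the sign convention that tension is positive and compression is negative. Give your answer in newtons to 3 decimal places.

N=7 nodes, M=11 members, R=3 reactions → 2N=14, M+R=14
member 0 (0-1): L=3.4270, (cx,cy)=(0.2580,0.9662)
member 1 (0-2): L=1.6160, (cx,cy)=(1.0000,0.0000)
member 2 (1-2): L=3.3910, (cx,cy)=(0.2159,-0.9764)
member 3 (1-3): L=1.5501, (cx,cy)=(0.9941,-0.1084)
member 4 (2-3): L=3.2454, (cx,cy)=(0.2493,0.9684)
member 5 (2-4): L=1.5640, (cx,cy)=(1.0000,0.0000)
member 6 (3-4): L=3.2324, (cx,cy)=(0.2336,-0.9723)
member 7 (3-5): L=1.6779, (cx,cy)=(0.9947,0.1031)
member 8 (4-5): L=3.4397, (cx,cy)=(0.2657,0.9640)
member 9 (4-6): L=1.7200, (cx,cy)=(1.0000,0.0000)
member 10 (5-6): L=3.4125, (cx,cy)=(0.2362,-0.9717)
solve A·x = −loads:
  F[0-1] = +325.7569 N (tension)
  F[0-2] = +429.8399 N (tension)
  F[1-2] = -322.7254 N (compression)
  F[1-3] = -362.3077 N (compression)
  F[2-3] = +325.3877 N (tension)
  F[2-4] = +279.0635 N (tension)
  F[3-4] = -384.6356 N (compression)
  F[3-5] = -190.2373 N (compression)
  F[4-5] = +387.9433 N (tension)
  F[4-6] = +86.1376 N (tension)
  F[5-6] = -364.7007 N (compression)
  Rx@0 = -513.8700 N
  Ry@0 = -314.7325 N
  Ry@6 = +354.3825 N

279.064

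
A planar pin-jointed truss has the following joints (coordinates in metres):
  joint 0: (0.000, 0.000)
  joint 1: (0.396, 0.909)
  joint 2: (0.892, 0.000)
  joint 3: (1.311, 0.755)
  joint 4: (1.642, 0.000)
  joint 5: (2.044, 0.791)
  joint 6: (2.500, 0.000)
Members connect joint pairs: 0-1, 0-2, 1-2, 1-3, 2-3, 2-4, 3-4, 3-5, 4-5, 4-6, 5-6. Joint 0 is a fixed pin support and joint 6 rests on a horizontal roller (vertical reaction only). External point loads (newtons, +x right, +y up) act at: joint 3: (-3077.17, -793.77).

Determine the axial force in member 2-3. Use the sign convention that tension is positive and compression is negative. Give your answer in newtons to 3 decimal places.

N=7 nodes, M=11 members, R=3 reactions → 2N=14, M+R=14
member 0 (0-1): L=0.9915, (cx,cy)=(0.3994,0.9168)
member 1 (0-2): L=0.8920, (cx,cy)=(1.0000,0.0000)
member 2 (1-2): L=1.0355, (cx,cy)=(0.4790,-0.8778)
member 3 (1-3): L=0.9279, (cx,cy)=(0.9861,-0.1660)
member 4 (2-3): L=0.8635, (cx,cy)=(0.4852,0.8744)
member 5 (2-4): L=0.7500, (cx,cy)=(1.0000,0.0000)
member 6 (3-4): L=0.8244, (cx,cy)=(0.4015,-0.9159)
member 7 (3-5): L=0.7339, (cx,cy)=(0.9988,0.0491)
member 8 (4-5): L=0.8873, (cx,cy)=(0.4531,0.8915)
member 9 (4-6): L=0.8580, (cx,cy)=(1.0000,0.0000)
member 10 (5-6): L=0.9130, (cx,cy)=(0.4994,-0.8663)
solve A·x = −loads:
  F[0-1] = -1425.4463 N (compression)
  F[0-2] = -2507.8613 N (compression)
  F[1-2] = +1759.4470 N (tension)
  F[1-3] = -1431.9218 N (compression)
  F[2-3] = -1766.3812 N (compression)
  F[2-4] = -807.9725 N (compression)
  F[3-4] = +590.7993 N (tension)
  F[3-5] = +571.4435 N (tension)
  F[4-5] = -606.9518 N (compression)
  F[4-6] = -295.7672 N (compression)
  F[5-6] = +592.2001 N (tension)
  Rx@0 = +3077.1700 N
  Ry@0 = +1306.8224 N
  Ry@6 = -513.0524 N

-1766.381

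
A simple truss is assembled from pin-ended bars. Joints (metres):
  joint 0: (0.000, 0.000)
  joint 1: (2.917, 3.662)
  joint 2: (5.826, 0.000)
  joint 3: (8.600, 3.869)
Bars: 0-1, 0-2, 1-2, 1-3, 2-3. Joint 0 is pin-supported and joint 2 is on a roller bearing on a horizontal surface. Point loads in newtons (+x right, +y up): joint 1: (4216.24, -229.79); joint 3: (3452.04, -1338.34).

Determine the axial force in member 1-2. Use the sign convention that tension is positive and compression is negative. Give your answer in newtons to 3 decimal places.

N=4 nodes, M=5 members, R=3 reactions → 2N=8, M+R=8
member 0 (0-1): L=4.6818, (cx,cy)=(0.6231,0.7822)
member 1 (0-2): L=5.8260, (cx,cy)=(1.0000,0.0000)
member 2 (1-2): L=4.6768, (cx,cy)=(0.6220,-0.7830)
member 3 (1-3): L=5.6868, (cx,cy)=(0.9993,0.0364)
member 4 (2-3): L=4.7607, (cx,cy)=(0.5827,0.8127)
solve A·x = −loads:
  F[0-1] = +6987.0635 N (tension)
  F[0-2] = +3314.9716 N (tension)
  F[1-2] = -7062.3766 N (compression)
  F[1-3] = +4532.9099 N (tension)
  F[2-3] = -1849.8172 N (compression)
  Rx@0 = -7668.2800 N
  Ry@0 = -5465.1407 N
  Ry@2 = +7033.2707 N

-7062.377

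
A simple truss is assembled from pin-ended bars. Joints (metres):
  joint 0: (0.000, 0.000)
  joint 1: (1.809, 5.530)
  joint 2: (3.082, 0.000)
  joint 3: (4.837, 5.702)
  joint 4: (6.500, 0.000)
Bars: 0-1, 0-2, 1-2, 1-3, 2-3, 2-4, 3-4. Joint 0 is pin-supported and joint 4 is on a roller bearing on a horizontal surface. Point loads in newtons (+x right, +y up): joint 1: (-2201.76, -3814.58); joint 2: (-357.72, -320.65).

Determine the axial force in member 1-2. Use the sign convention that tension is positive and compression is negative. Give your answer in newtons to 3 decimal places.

N=5 nodes, M=7 members, R=3 reactions → 2N=10, M+R=10
member 0 (0-1): L=5.8184, (cx,cy)=(0.3109,0.9504)
member 1 (0-2): L=3.0820, (cx,cy)=(1.0000,0.0000)
member 2 (1-2): L=5.6746, (cx,cy)=(0.2243,-0.9745)
member 3 (1-3): L=3.0329, (cx,cy)=(0.9984,0.0567)
member 4 (2-3): L=5.9660, (cx,cy)=(0.2942,0.9558)
member 5 (2-4): L=3.4180, (cx,cy)=(1.0000,0.0000)
member 6 (3-4): L=5.9396, (cx,cy)=(0.2800,-0.9600)
solve A·x = −loads:
  F[0-1] = -5044.7812 N (compression)
  F[0-2] = -990.9968 N (compression)
  F[1-2] = +1029.2648 N (tension)
  F[1-3] = +403.0286 N (tension)
  F[2-3] = -713.9724 N (compression)
  F[2-4] = -192.3519 N (compression)
  F[3-4] = +687.0028 N (tension)
  Rx@0 = +2559.4800 N
  Ry@0 = +4794.7553 N
  Ry@4 = -659.5253 N

1029.265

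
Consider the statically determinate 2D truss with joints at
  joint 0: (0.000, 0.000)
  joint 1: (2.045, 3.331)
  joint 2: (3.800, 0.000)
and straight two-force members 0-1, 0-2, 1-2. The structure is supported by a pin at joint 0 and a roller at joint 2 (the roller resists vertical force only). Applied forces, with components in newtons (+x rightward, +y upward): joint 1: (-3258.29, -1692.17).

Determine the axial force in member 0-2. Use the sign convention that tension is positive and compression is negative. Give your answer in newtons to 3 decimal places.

N=3 nodes, M=3 members, R=3 reactions → 2N=6, M+R=6
member 0 (0-1): L=3.9087, (cx,cy)=(0.5232,0.8522)
member 1 (0-2): L=3.8000, (cx,cy)=(1.0000,0.0000)
member 2 (1-2): L=3.7650, (cx,cy)=(0.4661,-0.8847)
solve A·x = −loads:
  F[0-1] = -4268.5001 N (compression)
  F[0-2] = -1025.0200 N (compression)
  F[1-2] = +2199.0025 N (tension)
  Rx@0 = +3258.2900 N
  Ry@0 = +3637.6638 N
  Ry@2 = -1945.4938 N

-1025.020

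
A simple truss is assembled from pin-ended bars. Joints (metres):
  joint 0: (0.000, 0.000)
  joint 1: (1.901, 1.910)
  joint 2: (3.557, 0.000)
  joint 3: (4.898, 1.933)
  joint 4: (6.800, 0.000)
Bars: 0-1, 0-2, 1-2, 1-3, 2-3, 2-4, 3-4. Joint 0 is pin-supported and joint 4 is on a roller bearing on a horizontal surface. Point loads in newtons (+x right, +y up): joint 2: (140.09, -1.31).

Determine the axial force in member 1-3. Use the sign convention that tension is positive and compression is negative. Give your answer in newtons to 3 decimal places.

-1.156

N=5 nodes, M=7 members, R=3 reactions → 2N=10, M+R=10
member 0 (0-1): L=2.6948, (cx,cy)=(0.7054,0.7088)
member 1 (0-2): L=3.5570, (cx,cy)=(1.0000,0.0000)
member 2 (1-2): L=2.5279, (cx,cy)=(0.6551,-0.7556)
member 3 (1-3): L=2.9971, (cx,cy)=(1.0000,0.0077)
member 4 (2-3): L=2.3526, (cx,cy)=(0.5700,0.8216)
member 5 (2-4): L=3.2430, (cx,cy)=(1.0000,0.0000)
member 6 (3-4): L=2.7118, (cx,cy)=(0.7014,-0.7128)
solve A·x = −loads:
  F[0-1] = -0.8815 N (compression)
  F[0-2] = +140.7118 N (tension)
  F[1-2] = +0.8151 N (tension)
  F[1-3] = -1.1558 N (compression)
  F[2-3] = +0.8448 N (tension)
  F[2-4] = +0.6743 N (tension)
  F[3-4] = -0.9613 N (compression)
  Rx@0 = -140.0900 N
  Ry@0 = +0.6248 N
  Ry@4 = +0.6852 N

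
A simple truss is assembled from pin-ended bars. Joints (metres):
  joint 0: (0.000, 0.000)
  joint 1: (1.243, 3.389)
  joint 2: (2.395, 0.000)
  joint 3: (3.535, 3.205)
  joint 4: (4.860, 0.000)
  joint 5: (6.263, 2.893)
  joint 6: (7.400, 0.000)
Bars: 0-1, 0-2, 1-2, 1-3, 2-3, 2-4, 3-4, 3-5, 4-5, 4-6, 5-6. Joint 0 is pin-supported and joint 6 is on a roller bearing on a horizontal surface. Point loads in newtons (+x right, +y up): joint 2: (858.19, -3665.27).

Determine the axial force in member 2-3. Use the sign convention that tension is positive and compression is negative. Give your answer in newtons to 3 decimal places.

1105.605

N=7 nodes, M=11 members, R=3 reactions → 2N=14, M+R=14
member 0 (0-1): L=3.6098, (cx,cy)=(0.3443,0.9388)
member 1 (0-2): L=2.3950, (cx,cy)=(1.0000,0.0000)
member 2 (1-2): L=3.5794, (cx,cy)=(0.3218,-0.9468)
member 3 (1-3): L=2.2994, (cx,cy)=(0.9968,-0.0800)
member 4 (2-3): L=3.4017, (cx,cy)=(0.3351,0.9422)
member 5 (2-4): L=2.4650, (cx,cy)=(1.0000,0.0000)
member 6 (3-4): L=3.4681, (cx,cy)=(0.3821,-0.9241)
member 7 (3-5): L=2.7458, (cx,cy)=(0.9935,-0.1136)
member 8 (4-5): L=3.2153, (cx,cy)=(0.4364,0.8998)
member 9 (4-6): L=2.5400, (cx,cy)=(1.0000,0.0000)
member 10 (5-6): L=3.1084, (cx,cy)=(0.3658,-0.9307)
solve A·x = −loads:
  F[0-1] = -2640.4937 N (compression)
  F[0-2] = +1767.4287 N (tension)
  F[1-2] = +2771.0311 N (tension)
  F[1-3] = -1806.8551 N (compression)
  F[2-3] = +1105.6053 N (tension)
  F[2-4] = +1430.5440 N (tension)
  F[3-4] = -1161.5147 N (compression)
  F[3-5] = -993.2147 N (compression)
  F[4-5] = +1192.9692 N (tension)
  F[4-6] = +466.2210 N (tension)
  F[5-6] = -1274.5878 N (compression)
  Rx@0 = -858.1900 N
  Ry@0 = +2479.0103 N
  Ry@6 = +1186.2597 N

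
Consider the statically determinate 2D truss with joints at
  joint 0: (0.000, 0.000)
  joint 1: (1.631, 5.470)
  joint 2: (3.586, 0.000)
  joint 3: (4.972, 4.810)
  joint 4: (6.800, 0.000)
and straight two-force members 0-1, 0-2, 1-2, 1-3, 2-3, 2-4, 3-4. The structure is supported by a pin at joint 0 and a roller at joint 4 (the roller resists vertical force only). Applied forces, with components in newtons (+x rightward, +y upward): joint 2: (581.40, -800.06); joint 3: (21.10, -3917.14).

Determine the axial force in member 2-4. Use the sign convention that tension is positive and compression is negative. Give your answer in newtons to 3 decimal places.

1254.502

N=5 nodes, M=7 members, R=3 reactions → 2N=10, M+R=10
member 0 (0-1): L=5.7080, (cx,cy)=(0.2857,0.9583)
member 1 (0-2): L=3.5860, (cx,cy)=(1.0000,0.0000)
member 2 (1-2): L=5.8089, (cx,cy)=(0.3366,-0.9417)
member 3 (1-3): L=3.4056, (cx,cy)=(0.9810,-0.1938)
member 4 (2-3): L=5.0057, (cx,cy)=(0.2769,0.9609)
member 5 (2-4): L=3.2140, (cx,cy)=(1.0000,0.0000)
member 6 (3-4): L=5.1456, (cx,cy)=(0.3553,-0.9348)
solve A·x = −loads:
  F[0-1] = -1477.8563 N (compression)
  F[0-2] = +1024.7830 N (tension)
  F[1-2] = +1713.5469 N (tension)
  F[1-3] = -1018.2907 N (compression)
  F[2-3] = -846.6256 N (compression)
  F[2-4] = +1254.5020 N (tension)
  F[3-4] = -3531.3043 N (compression)
  Rx@0 = -602.5000 N
  Ry@0 = +1416.2403 N
  Ry@4 = +3300.9597 N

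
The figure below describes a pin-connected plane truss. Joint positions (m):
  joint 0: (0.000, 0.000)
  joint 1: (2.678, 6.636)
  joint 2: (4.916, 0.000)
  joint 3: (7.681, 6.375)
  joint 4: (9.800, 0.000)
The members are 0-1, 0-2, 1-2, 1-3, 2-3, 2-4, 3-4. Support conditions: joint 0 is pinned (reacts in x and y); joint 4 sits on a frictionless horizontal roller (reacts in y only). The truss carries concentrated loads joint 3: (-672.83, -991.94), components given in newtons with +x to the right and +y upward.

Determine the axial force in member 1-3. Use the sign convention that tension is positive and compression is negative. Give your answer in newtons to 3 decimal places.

-492.450

N=5 nodes, M=7 members, R=3 reactions → 2N=10, M+R=10
member 0 (0-1): L=7.1560, (cx,cy)=(0.3742,0.9273)
member 1 (0-2): L=4.9160, (cx,cy)=(1.0000,0.0000)
member 2 (1-2): L=7.0032, (cx,cy)=(0.3196,-0.9476)
member 3 (1-3): L=5.0098, (cx,cy)=(0.9986,-0.0521)
member 4 (2-3): L=6.9488, (cx,cy)=(0.3979,0.9174)
member 5 (2-4): L=4.8840, (cx,cy)=(1.0000,0.0000)
member 6 (3-4): L=6.7179, (cx,cy)=(0.3154,-0.9490)
solve A·x = −loads:
  F[0-1] = -703.2673 N (compression)
  F[0-2] = -409.6449 N (compression)
  F[1-2] = +715.3293 N (tension)
  F[1-3] = -492.4496 N (compression)
  F[2-3] = -738.8294 N (compression)
  F[2-4] = +112.9387 N (tension)
  F[3-4] = -358.0538 N (compression)
  Rx@0 = +672.8300 N
  Ry@0 = +652.1645 N
  Ry@4 = +339.7755 N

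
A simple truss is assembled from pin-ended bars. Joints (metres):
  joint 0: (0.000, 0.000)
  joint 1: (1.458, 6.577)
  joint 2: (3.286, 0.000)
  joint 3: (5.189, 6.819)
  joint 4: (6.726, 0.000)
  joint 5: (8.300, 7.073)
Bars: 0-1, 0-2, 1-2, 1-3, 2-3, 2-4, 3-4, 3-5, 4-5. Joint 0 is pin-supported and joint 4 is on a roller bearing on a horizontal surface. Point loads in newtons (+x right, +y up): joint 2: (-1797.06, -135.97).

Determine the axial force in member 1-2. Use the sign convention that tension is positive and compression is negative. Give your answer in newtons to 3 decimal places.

69.880

N=6 nodes, M=9 members, R=3 reactions → 2N=12, M+R=12
member 0 (0-1): L=6.7367, (cx,cy)=(0.2164,0.9763)
member 1 (0-2): L=3.2860, (cx,cy)=(1.0000,0.0000)
member 2 (1-2): L=6.8263, (cx,cy)=(0.2678,-0.9635)
member 3 (1-3): L=3.7388, (cx,cy)=(0.9979,0.0647)
member 4 (2-3): L=7.0796, (cx,cy)=(0.2688,0.9632)
member 5 (2-4): L=3.4400, (cx,cy)=(1.0000,0.0000)
member 6 (3-4): L=6.9901, (cx,cy)=(0.2199,-0.9755)
member 7 (3-5): L=3.1214, (cx,cy)=(0.9967,0.0814)
member 8 (4-5): L=7.2460, (cx,cy)=(0.2172,0.9761)
solve A·x = −loads:
  F[0-1] = -71.2298 N (compression)
  F[0-2] = -1781.6439 N (compression)
  F[1-2] = +69.8801 N (tension)
  F[1-3] = -34.2008 N (compression)
  F[2-3] = +71.2650 N (tension)
  F[2-4] = +14.9729 N (tension)
  F[3-4] = -68.0949 N (compression)
  F[3-5] = -0.0000 N (compression)
  F[4-5] = +0.0000 N (tension)
  Rx@0 = +1797.0600 N
  Ry@0 = +69.5416 N
  Ry@4 = +66.4284 N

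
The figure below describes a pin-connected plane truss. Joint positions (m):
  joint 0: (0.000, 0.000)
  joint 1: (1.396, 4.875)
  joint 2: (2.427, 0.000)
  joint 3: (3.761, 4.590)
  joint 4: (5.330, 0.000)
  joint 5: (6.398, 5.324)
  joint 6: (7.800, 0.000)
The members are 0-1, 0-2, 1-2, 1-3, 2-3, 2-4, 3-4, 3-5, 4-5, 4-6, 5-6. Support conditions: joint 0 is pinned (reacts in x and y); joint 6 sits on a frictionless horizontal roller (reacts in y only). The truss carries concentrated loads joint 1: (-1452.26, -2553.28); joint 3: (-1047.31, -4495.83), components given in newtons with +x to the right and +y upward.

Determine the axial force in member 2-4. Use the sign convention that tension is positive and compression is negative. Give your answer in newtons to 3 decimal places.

N=7 nodes, M=11 members, R=3 reactions → 2N=14, M+R=14
member 0 (0-1): L=5.0709, (cx,cy)=(0.2753,0.9614)
member 1 (0-2): L=2.4270, (cx,cy)=(1.0000,0.0000)
member 2 (1-2): L=4.9828, (cx,cy)=(0.2069,-0.9784)
member 3 (1-3): L=2.3821, (cx,cy)=(0.9928,-0.1196)
member 4 (2-3): L=4.7799, (cx,cy)=(0.2791,0.9603)
member 5 (2-4): L=2.9030, (cx,cy)=(1.0000,0.0000)
member 6 (3-4): L=4.8508, (cx,cy)=(0.3235,-0.9462)
member 7 (3-5): L=2.7372, (cx,cy)=(0.9634,0.2682)
member 8 (4-5): L=5.4301, (cx,cy)=(0.1967,0.9805)
member 9 (4-6): L=2.4700, (cx,cy)=(1.0000,0.0000)
member 10 (5-6): L=5.5055, (cx,cy)=(0.2547,-0.9670)
solve A·x = −loads:
  F[0-1] = -6187.3857 N (compression)
  F[0-2] = -796.2193 N (compression)
  F[1-2] = +3592.6073 N (tension)
  F[1-3] = -1001.6337 N (compression)
  F[2-3] = -3660.2986 N (compression)
  F[2-4] = +968.6600 N (tension)
  F[3-4] = -1322.4541 N (compression)
  F[3-5] = -561.4692 N (compression)
  F[4-5] = +1276.2935 N (tension)
  F[4-6] = +289.8813 N (tension)
  F[5-6] = -1138.3329 N (compression)
  Rx@0 = +2499.5700 N
  Ry@0 = +5948.3055 N
  Ry@6 = +1100.8045 N

968.660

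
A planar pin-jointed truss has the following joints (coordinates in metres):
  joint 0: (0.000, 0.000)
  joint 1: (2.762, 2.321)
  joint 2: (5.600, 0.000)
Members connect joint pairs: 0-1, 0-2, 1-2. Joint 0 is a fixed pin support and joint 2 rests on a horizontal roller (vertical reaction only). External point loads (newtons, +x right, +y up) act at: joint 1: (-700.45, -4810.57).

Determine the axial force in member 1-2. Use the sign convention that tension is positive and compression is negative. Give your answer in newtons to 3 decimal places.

N=3 nodes, M=3 members, R=3 reactions → 2N=6, M+R=6
member 0 (0-1): L=3.6077, (cx,cy)=(0.7656,0.6433)
member 1 (0-2): L=5.6000, (cx,cy)=(1.0000,0.0000)
member 2 (1-2): L=3.6662, (cx,cy)=(0.7741,-0.6331)
solve A·x = −loads:
  F[0-1] = -4240.7326 N (compression)
  F[0-2] = +2546.1670 N (tension)
  F[1-2] = -3289.2348 N (compression)
  Rx@0 = +700.4500 N
  Ry@0 = +2728.2397 N
  Ry@2 = +2082.3303 N

-3289.235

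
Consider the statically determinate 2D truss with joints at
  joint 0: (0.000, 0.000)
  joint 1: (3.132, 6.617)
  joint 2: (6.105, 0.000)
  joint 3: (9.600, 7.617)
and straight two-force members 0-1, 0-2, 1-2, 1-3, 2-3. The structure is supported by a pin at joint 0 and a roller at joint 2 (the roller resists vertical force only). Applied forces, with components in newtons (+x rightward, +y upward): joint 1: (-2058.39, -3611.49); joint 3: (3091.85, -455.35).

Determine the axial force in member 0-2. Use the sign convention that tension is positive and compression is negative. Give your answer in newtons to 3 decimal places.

N=4 nodes, M=5 members, R=3 reactions → 2N=8, M+R=8
member 0 (0-1): L=7.3208, (cx,cy)=(0.4278,0.9039)
member 1 (0-2): L=6.1050, (cx,cy)=(1.0000,0.0000)
member 2 (1-2): L=7.2542, (cx,cy)=(0.4098,-0.9122)
member 3 (1-3): L=6.5448, (cx,cy)=(0.9883,0.1528)
member 4 (2-3): L=8.3806, (cx,cy)=(0.4170,0.9089)
solve A·x = −loads:
  F[0-1] = +142.2130 N (tension)
  F[0-2] = +972.6181 N (tension)
  F[1-2] = -3497.9988 N (compression)
  F[1-3] = +3595.0336 N (tension)
  F[2-3] = -1105.3512 N (compression)
  Rx@0 = -1033.4600 N
  Ry@0 = -128.5411 N
  Ry@2 = +4195.3811 N

972.618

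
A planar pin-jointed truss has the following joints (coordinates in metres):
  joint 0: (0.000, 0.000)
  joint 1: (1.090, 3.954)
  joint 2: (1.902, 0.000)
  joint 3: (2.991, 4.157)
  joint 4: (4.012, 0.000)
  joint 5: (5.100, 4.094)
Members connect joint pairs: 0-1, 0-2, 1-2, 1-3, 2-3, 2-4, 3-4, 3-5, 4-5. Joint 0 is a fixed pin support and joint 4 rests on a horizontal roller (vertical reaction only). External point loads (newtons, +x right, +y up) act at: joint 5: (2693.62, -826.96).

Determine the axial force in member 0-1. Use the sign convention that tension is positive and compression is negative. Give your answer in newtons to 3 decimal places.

N=6 nodes, M=9 members, R=3 reactions → 2N=12, M+R=12
member 0 (0-1): L=4.1015, (cx,cy)=(0.2658,0.9640)
member 1 (0-2): L=1.9020, (cx,cy)=(1.0000,0.0000)
member 2 (1-2): L=4.0365, (cx,cy)=(0.2012,-0.9796)
member 3 (1-3): L=1.9118, (cx,cy)=(0.9943,0.1062)
member 4 (2-3): L=4.2973, (cx,cy)=(0.2534,0.9674)
member 5 (2-4): L=2.1100, (cx,cy)=(1.0000,0.0000)
member 6 (3-4): L=4.2805, (cx,cy)=(0.2385,-0.9711)
member 7 (3-5): L=2.1099, (cx,cy)=(0.9996,-0.0299)
member 8 (4-5): L=4.2361, (cx,cy)=(0.2568,0.9665)
solve A·x = −loads:
  F[0-1] = +3083.8288 N (tension)
  F[0-2] = +1874.0706 N (tension)
  F[1-2] = -2882.4229 N (compression)
  F[1-3] = +1407.3441 N (tension)
  F[2-3] = +2918.7763 N (tension)
  F[2-4] = +554.5662 N (tension)
  F[3-4] = -3150.2007 N (compression)
  F[3-5] = +2891.7318 N (tension)
  F[4-5] = -766.3239 N (compression)
  Rx@0 = -2693.6200 N
  Ry@0 = -2972.9344 N
  Ry@4 = +3799.8944 N

3083.829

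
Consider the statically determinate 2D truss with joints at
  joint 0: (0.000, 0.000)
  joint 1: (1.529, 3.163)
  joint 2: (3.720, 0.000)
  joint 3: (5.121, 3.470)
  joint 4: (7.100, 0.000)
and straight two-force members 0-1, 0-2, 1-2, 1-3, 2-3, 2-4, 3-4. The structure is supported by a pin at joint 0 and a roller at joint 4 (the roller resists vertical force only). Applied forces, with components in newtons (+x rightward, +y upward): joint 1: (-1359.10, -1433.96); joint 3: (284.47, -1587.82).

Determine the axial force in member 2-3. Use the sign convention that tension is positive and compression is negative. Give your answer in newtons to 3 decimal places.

N=5 nodes, M=7 members, R=3 reactions → 2N=10, M+R=10
member 0 (0-1): L=3.5132, (cx,cy)=(0.4352,0.9003)
member 1 (0-2): L=3.7200, (cx,cy)=(1.0000,0.0000)
member 2 (1-2): L=3.8477, (cx,cy)=(0.5694,-0.8220)
member 3 (1-3): L=3.6051, (cx,cy)=(0.9964,0.0852)
member 4 (2-3): L=3.7422, (cx,cy)=(0.3744,0.9273)
member 5 (2-4): L=3.3800, (cx,cy)=(1.0000,0.0000)
member 6 (3-4): L=3.9947, (cx,cy)=(0.4954,-0.8687)
solve A·x = −loads:
  F[0-1] = -2259.3739 N (compression)
  F[0-2] = -91.3083 N (compression)
  F[1-2] = +726.2202 N (tension)
  F[1-3] = -37.8881 N (compression)
  F[2-3] = -643.8053 N (compression)
  F[2-4] = +563.2506 N (tension)
  F[3-4] = -1136.9363 N (compression)
  Rx@0 = +1074.6300 N
  Ry@0 = +2034.1703 N
  Ry@4 = +987.6097 N

-643.805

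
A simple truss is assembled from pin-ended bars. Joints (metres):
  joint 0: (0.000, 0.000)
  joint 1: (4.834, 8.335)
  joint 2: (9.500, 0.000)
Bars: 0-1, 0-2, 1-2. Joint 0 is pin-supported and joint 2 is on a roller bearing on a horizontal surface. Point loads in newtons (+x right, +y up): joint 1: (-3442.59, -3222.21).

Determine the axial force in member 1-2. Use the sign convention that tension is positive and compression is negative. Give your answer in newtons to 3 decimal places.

1582.465

N=3 nodes, M=3 members, R=3 reactions → 2N=6, M+R=6
member 0 (0-1): L=9.6353, (cx,cy)=(0.5017,0.8650)
member 1 (0-2): L=9.5000, (cx,cy)=(1.0000,0.0000)
member 2 (1-2): L=9.5522, (cx,cy)=(0.4885,-0.8726)
solve A·x = −loads:
  F[0-1] = -5321.1512 N (compression)
  F[0-2] = -772.9962 N (compression)
  F[1-2] = +1582.4655 N (tension)
  Rx@0 = +3442.5900 N
  Ry@0 = +4603.0336 N
  Ry@2 = -1380.8236 N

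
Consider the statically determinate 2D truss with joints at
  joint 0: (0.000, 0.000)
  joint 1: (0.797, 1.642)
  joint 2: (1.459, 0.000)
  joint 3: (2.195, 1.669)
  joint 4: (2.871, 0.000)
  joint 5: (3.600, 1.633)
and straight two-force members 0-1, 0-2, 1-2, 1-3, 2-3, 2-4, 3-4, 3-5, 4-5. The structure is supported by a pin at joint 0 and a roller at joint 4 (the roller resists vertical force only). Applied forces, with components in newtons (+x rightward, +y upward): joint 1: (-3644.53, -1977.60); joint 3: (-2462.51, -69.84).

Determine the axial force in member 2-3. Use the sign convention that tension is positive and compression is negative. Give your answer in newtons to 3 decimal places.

N=6 nodes, M=9 members, R=3 reactions → 2N=12, M+R=12
member 0 (0-1): L=1.8252, (cx,cy)=(0.4367,0.8996)
member 1 (0-2): L=1.4590, (cx,cy)=(1.0000,0.0000)
member 2 (1-2): L=1.7704, (cx,cy)=(0.3739,-0.9275)
member 3 (1-3): L=1.3983, (cx,cy)=(0.9998,0.0193)
member 4 (2-3): L=1.8241, (cx,cy)=(0.4035,0.9150)
member 5 (2-4): L=1.4120, (cx,cy)=(1.0000,0.0000)
member 6 (3-4): L=1.8007, (cx,cy)=(0.3754,-0.9269)
member 7 (3-5): L=1.4055, (cx,cy)=(0.9997,-0.0256)
member 8 (4-5): L=1.7883, (cx,cy)=(0.4076,0.9131)
solve A·x = −loads:
  F[0-1] = -5514.5085 N (compression)
  F[0-2] = -3699.0565 N (compression)
  F[1-2] = +3217.4272 N (tension)
  F[1-3] = +33.4881 N (tension)
  F[2-3] = -3261.3016 N (compression)
  F[2-4] = -1180.0837 N (compression)
  F[3-4] = +3143.4646 N (tension)
  F[3-5] = -0.0000 N (compression)
  F[4-5] = +0.0000 N (tension)
  Rx@0 = +6107.0400 N
  Ry@0 = +4960.9898 N
  Ry@4 = -2913.5498 N

-3261.302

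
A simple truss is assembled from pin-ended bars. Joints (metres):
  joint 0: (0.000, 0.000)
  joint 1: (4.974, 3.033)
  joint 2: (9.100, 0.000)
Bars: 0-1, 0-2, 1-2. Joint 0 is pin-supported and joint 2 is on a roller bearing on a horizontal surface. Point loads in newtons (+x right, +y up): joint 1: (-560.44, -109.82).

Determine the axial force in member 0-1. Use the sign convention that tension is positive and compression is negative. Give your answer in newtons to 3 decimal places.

N=3 nodes, M=3 members, R=3 reactions → 2N=6, M+R=6
member 0 (0-1): L=5.8258, (cx,cy)=(0.8538,0.5206)
member 1 (0-2): L=9.1000, (cx,cy)=(1.0000,0.0000)
member 2 (1-2): L=5.1208, (cx,cy)=(0.8057,-0.5923)
solve A·x = −loads:
  F[0-1] = -454.4341 N (compression)
  F[0-2] = -172.4485 N (compression)
  F[1-2] = +214.0282 N (tension)
  Rx@0 = +560.4400 N
  Ry@0 = +236.5859 N
  Ry@2 = -126.7659 N

-454.434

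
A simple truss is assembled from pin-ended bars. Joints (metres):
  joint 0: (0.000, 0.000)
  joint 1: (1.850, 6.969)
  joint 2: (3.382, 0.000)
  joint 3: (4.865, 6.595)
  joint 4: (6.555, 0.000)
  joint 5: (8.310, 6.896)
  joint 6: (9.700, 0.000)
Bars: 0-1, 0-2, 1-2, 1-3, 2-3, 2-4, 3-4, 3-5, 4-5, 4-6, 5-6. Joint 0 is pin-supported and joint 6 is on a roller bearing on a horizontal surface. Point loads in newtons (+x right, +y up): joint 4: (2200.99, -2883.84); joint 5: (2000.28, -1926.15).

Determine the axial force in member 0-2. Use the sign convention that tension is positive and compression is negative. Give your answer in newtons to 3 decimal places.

4145.252

N=7 nodes, M=11 members, R=3 reactions → 2N=14, M+R=14
member 0 (0-1): L=7.2104, (cx,cy)=(0.2566,0.9665)
member 1 (0-2): L=3.3820, (cx,cy)=(1.0000,0.0000)
member 2 (1-2): L=7.1354, (cx,cy)=(0.2147,-0.9767)
member 3 (1-3): L=3.0381, (cx,cy)=(0.9924,-0.1231)
member 4 (2-3): L=6.7597, (cx,cy)=(0.2194,0.9756)
member 5 (2-4): L=3.1730, (cx,cy)=(1.0000,0.0000)
member 6 (3-4): L=6.8081, (cx,cy)=(0.2482,-0.9687)
member 7 (3-5): L=3.4581, (cx,cy)=(0.9962,0.0870)
member 8 (4-5): L=7.1158, (cx,cy)=(0.2466,0.9691)
member 9 (4-6): L=3.1450, (cx,cy)=(1.0000,0.0000)
member 10 (5-6): L=7.0347, (cx,cy)=(0.1976,-0.9803)
solve A·x = −loads:
  F[0-1] = +218.3299 N (tension)
  F[0-2] = +4145.2520 N (tension)
  F[1-2] = -229.4310 N (compression)
  F[1-3] = +106.0846 N (tension)
  F[2-3] = +229.6760 N (tension)
  F[2-4] = +4045.6039 N (tension)
  F[3-4] = -199.3360 N (compression)
  F[3-5] = +205.9297 N (tension)
  F[4-5] = +3175.0169 N (tension)
  F[4-6] = +1012.0658 N (tension)
  F[5-6] = -5121.9948 N (compression)
  Rx@0 = -4201.2700 N
  Ry@0 = -211.0212 N
  Ry@6 = +5021.0112 N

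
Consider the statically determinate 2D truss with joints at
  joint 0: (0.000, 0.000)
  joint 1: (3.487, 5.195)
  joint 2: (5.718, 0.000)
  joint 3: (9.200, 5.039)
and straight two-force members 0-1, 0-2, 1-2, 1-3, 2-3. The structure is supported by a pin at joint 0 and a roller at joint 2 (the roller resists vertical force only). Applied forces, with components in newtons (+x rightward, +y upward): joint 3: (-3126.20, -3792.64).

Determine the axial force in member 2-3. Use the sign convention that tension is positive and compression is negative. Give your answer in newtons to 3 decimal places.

N=4 nodes, M=5 members, R=3 reactions → 2N=8, M+R=8
member 0 (0-1): L=6.2568, (cx,cy)=(0.5573,0.8303)
member 1 (0-2): L=5.7180, (cx,cy)=(1.0000,0.0000)
member 2 (1-2): L=5.6538, (cx,cy)=(0.3946,-0.9189)
member 3 (1-3): L=5.7151, (cx,cy)=(0.9996,-0.0273)
member 4 (2-3): L=6.1250, (cx,cy)=(0.5685,0.8227)
solve A·x = −loads:
  F[0-1] = -536.4644 N (compression)
  F[0-2] = -2827.2197 N (compression)
  F[1-2] = +499.5068 N (tension)
  F[1-3] = -496.2717 N (compression)
  F[2-3] = -4626.5050 N (compression)
  Rx@0 = +3126.2000 N
  Ry@0 = +445.4266 N
  Ry@2 = +3347.2134 N

-4626.505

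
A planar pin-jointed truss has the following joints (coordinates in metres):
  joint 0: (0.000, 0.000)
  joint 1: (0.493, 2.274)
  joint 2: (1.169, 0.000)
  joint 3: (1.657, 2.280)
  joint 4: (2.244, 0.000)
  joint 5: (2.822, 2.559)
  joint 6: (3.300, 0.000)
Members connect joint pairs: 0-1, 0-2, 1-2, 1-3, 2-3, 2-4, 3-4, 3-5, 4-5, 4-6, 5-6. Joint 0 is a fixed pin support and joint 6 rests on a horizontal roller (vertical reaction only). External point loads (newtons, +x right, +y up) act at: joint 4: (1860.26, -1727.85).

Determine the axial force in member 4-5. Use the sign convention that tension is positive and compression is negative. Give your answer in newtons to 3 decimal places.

N=7 nodes, M=11 members, R=3 reactions → 2N=14, M+R=14
member 0 (0-1): L=2.3268, (cx,cy)=(0.2119,0.9773)
member 1 (0-2): L=1.1690, (cx,cy)=(1.0000,0.0000)
member 2 (1-2): L=2.3724, (cx,cy)=(0.2849,-0.9585)
member 3 (1-3): L=1.1640, (cx,cy)=(1.0000,0.0052)
member 4 (2-3): L=2.3316, (cx,cy)=(0.2093,0.9779)
member 5 (2-4): L=1.0750, (cx,cy)=(1.0000,0.0000)
member 6 (3-4): L=2.3544, (cx,cy)=(0.2493,-0.9684)
member 7 (3-5): L=1.1979, (cx,cy)=(0.9725,0.2329)
member 8 (4-5): L=2.6235, (cx,cy)=(0.2203,0.9754)
member 9 (4-6): L=1.0560, (cx,cy)=(1.0000,0.0000)
member 10 (5-6): L=2.6033, (cx,cy)=(0.1836,-0.9830)
solve A·x = −loads:
  F[0-1] = -565.7567 N (compression)
  F[0-2] = +1980.1305 N (tension)
  F[1-2] = +575.2995 N (tension)
  F[1-3] = -283.8055 N (compression)
  F[2-3] = -563.9389 N (compression)
  F[2-4] = +2262.0912 N (tension)
  F[3-4] = +444.1848 N (tension)
  F[3-5] = -527.0719 N (compression)
  F[4-5] = +1330.3832 N (tension)
  F[4-6] = +219.4687 N (tension)
  F[5-6] = -1195.2597 N (compression)
  Rx@0 = -1860.2600 N
  Ry@0 = +552.9120 N
  Ry@6 = +1174.9380 N

1330.383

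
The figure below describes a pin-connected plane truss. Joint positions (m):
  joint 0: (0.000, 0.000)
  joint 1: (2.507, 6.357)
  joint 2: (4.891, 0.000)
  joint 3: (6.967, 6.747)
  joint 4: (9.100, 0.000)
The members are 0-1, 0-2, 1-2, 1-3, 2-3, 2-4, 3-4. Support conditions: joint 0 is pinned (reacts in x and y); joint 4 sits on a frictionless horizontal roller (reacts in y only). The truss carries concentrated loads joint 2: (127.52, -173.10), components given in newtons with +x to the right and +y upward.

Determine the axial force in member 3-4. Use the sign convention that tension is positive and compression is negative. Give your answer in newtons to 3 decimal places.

N=5 nodes, M=7 members, R=3 reactions → 2N=10, M+R=10
member 0 (0-1): L=6.8335, (cx,cy)=(0.3669,0.9303)
member 1 (0-2): L=4.8910, (cx,cy)=(1.0000,0.0000)
member 2 (1-2): L=6.7893, (cx,cy)=(0.3511,-0.9363)
member 3 (1-3): L=4.4770, (cx,cy)=(0.9962,0.0871)
member 4 (2-3): L=7.0592, (cx,cy)=(0.2941,0.9558)
member 5 (2-4): L=4.2090, (cx,cy)=(1.0000,0.0000)
member 6 (3-4): L=7.0761, (cx,cy)=(0.3014,-0.9535)
solve A·x = −loads:
  F[0-1] = -86.0646 N (compression)
  F[0-2] = +159.0945 N (tension)
  F[1-2] = +79.9382 N (tension)
  F[1-3] = -59.8716 N (compression)
  F[2-3] = +102.7978 N (tension)
  F[2-4] = +29.4126 N (tension)
  F[3-4] = -97.5751 N (compression)
  Rx@0 = -127.5200 N
  Ry@0 = +80.0635 N
  Ry@4 = +93.0365 N

-97.575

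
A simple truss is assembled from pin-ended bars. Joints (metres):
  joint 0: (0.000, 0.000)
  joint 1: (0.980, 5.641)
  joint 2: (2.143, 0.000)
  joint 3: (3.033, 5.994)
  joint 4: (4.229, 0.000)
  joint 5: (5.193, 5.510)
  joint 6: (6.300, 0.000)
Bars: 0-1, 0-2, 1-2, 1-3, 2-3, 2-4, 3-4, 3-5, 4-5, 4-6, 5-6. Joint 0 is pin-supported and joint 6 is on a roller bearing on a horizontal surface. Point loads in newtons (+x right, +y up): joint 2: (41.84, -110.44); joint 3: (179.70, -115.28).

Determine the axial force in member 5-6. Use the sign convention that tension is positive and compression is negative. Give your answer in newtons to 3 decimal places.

-269.314

N=7 nodes, M=11 members, R=3 reactions → 2N=14, M+R=14
member 0 (0-1): L=5.7255, (cx,cy)=(0.1712,0.9852)
member 1 (0-2): L=2.1430, (cx,cy)=(1.0000,0.0000)
member 2 (1-2): L=5.7596, (cx,cy)=(0.2019,-0.9794)
member 3 (1-3): L=2.0831, (cx,cy)=(0.9855,0.1695)
member 4 (2-3): L=6.0597, (cx,cy)=(0.1469,0.9892)
member 5 (2-4): L=2.0860, (cx,cy)=(1.0000,0.0000)
member 6 (3-4): L=6.1122, (cx,cy)=(0.1957,-0.9807)
member 7 (3-5): L=2.2136, (cx,cy)=(0.9758,-0.2187)
member 8 (4-5): L=5.5937, (cx,cy)=(0.1723,0.9850)
member 9 (4-6): L=2.0710, (cx,cy)=(1.0000,0.0000)
member 10 (5-6): L=5.6201, (cx,cy)=(0.1970,-0.9804)
solve A·x = −loads:
  F[0-1] = +38.8919 N (tension)
  F[0-2] = +214.8831 N (tension)
  F[1-2] = -36.6557 N (compression)
  F[1-3] = +14.2648 N (tension)
  F[2-3] = +147.9450 N (tension)
  F[2-4] = +143.9126 N (tension)
  F[3-4] = -247.4223 N (compression)
  F[3-5] = -97.8661 N (compression)
  F[4-5] = +246.3248 N (tension)
  F[4-6] = +53.0472 N (tension)
  F[5-6] = -269.3140 N (compression)
  Rx@0 = -221.5400 N
  Ry@0 = -38.3179 N
  Ry@6 = +264.0379 N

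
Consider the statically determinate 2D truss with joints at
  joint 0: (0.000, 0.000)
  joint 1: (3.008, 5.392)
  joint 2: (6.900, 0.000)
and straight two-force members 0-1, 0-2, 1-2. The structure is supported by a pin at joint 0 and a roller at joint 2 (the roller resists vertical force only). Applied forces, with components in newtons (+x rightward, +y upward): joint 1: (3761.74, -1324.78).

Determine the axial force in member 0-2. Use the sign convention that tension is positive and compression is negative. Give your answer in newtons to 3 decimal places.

2538.704

N=3 nodes, M=3 members, R=3 reactions → 2N=6, M+R=6
member 0 (0-1): L=6.1743, (cx,cy)=(0.4872,0.8733)
member 1 (0-2): L=6.9000, (cx,cy)=(1.0000,0.0000)
member 2 (1-2): L=6.6499, (cx,cy)=(0.5853,-0.8108)
solve A·x = −loads:
  F[0-1] = +2510.4267 N (tension)
  F[0-2] = +2538.7045 N (tension)
  F[1-2] = -4337.6570 N (compression)
  Rx@0 = -3761.7400 N
  Ry@0 = -2192.3563 N
  Ry@2 = +3517.1363 N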